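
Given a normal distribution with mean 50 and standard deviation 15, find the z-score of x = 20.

-2

Step 1: Recall the z-score formula: z = (x - mu) / sigma
Step 2: Substitute values: z = (20 - 50) / 15
Step 3: z = -30 / 15 = -2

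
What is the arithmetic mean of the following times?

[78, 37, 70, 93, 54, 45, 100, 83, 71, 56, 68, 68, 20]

64.8462

Step 1: Sum all values: 78 + 37 + 70 + 93 + 54 + 45 + 100 + 83 + 71 + 56 + 68 + 68 + 20 = 843
Step 2: Count the number of values: n = 13
Step 3: Mean = sum / n = 843 / 13 = 64.8462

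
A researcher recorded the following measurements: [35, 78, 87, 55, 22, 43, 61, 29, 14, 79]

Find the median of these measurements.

49

Step 1: Sort the data in ascending order: [14, 22, 29, 35, 43, 55, 61, 78, 79, 87]
Step 2: The number of values is n = 10.
Step 3: Since n is even, the median is the average of positions 5 and 6:
  Median = (43 + 55) / 2 = 49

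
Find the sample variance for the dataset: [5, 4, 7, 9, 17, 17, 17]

35.4762

Step 1: Compute the mean: (5 + 4 + 7 + 9 + 17 + 17 + 17) / 7 = 10.8571
Step 2: Compute squared deviations from the mean:
  (5 - 10.8571)^2 = 34.3061
  (4 - 10.8571)^2 = 47.0204
  (7 - 10.8571)^2 = 14.8776
  (9 - 10.8571)^2 = 3.449
  (17 - 10.8571)^2 = 37.7347
  (17 - 10.8571)^2 = 37.7347
  (17 - 10.8571)^2 = 37.7347
Step 3: Sum of squared deviations = 212.8571
Step 4: Sample variance = 212.8571 / 6 = 35.4762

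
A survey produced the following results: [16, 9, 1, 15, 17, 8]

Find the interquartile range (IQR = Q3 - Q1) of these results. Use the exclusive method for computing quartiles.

10

Step 1: Sort the data: [1, 8, 9, 15, 16, 17]
Step 2: n = 6
Step 3: Using the exclusive quartile method:
  Q1 = 6.25
  Q2 (median) = 12
  Q3 = 16.25
  IQR = Q3 - Q1 = 16.25 - 6.25 = 10
Step 4: IQR = 10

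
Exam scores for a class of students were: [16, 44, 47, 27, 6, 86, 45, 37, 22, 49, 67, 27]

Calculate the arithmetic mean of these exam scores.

39.4167

Step 1: Sum all values: 16 + 44 + 47 + 27 + 6 + 86 + 45 + 37 + 22 + 49 + 67 + 27 = 473
Step 2: Count the number of values: n = 12
Step 3: Mean = sum / n = 473 / 12 = 39.4167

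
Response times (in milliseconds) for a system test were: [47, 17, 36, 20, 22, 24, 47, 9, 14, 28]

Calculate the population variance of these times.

155.44

Step 1: Compute the mean: (47 + 17 + 36 + 20 + 22 + 24 + 47 + 9 + 14 + 28) / 10 = 26.4
Step 2: Compute squared deviations from the mean:
  (47 - 26.4)^2 = 424.36
  (17 - 26.4)^2 = 88.36
  (36 - 26.4)^2 = 92.16
  (20 - 26.4)^2 = 40.96
  (22 - 26.4)^2 = 19.36
  (24 - 26.4)^2 = 5.76
  (47 - 26.4)^2 = 424.36
  (9 - 26.4)^2 = 302.76
  (14 - 26.4)^2 = 153.76
  (28 - 26.4)^2 = 2.56
Step 3: Sum of squared deviations = 1554.4
Step 4: Population variance = 1554.4 / 10 = 155.44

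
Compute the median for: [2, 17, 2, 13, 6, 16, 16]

13

Step 1: Sort the data in ascending order: [2, 2, 6, 13, 16, 16, 17]
Step 2: The number of values is n = 7.
Step 3: Since n is odd, the median is the middle value at position 4: 13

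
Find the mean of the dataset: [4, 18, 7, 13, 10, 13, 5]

10

Step 1: Sum all values: 4 + 18 + 7 + 13 + 10 + 13 + 5 = 70
Step 2: Count the number of values: n = 7
Step 3: Mean = sum / n = 70 / 7 = 10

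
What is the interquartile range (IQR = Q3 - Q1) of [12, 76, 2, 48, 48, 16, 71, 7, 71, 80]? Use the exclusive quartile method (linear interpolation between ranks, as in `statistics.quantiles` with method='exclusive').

61.5

Step 1: Sort the data: [2, 7, 12, 16, 48, 48, 71, 71, 76, 80]
Step 2: n = 10
Step 3: Using the exclusive quartile method:
  Q1 = 10.75
  Q2 (median) = 48
  Q3 = 72.25
  IQR = Q3 - Q1 = 72.25 - 10.75 = 61.5
Step 4: IQR = 61.5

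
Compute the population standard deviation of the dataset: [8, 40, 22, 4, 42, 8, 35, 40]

15.2761

Step 1: Compute the mean: 24.875
Step 2: Sum of squared deviations from the mean: 1866.875
Step 3: Population variance = 1866.875 / 8 = 233.3594
Step 4: Standard deviation = sqrt(233.3594) = 15.2761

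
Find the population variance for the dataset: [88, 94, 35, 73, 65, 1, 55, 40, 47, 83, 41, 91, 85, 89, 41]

697.3156

Step 1: Compute the mean: (88 + 94 + 35 + 73 + 65 + 1 + 55 + 40 + 47 + 83 + 41 + 91 + 85 + 89 + 41) / 15 = 61.8667
Step 2: Compute squared deviations from the mean:
  (88 - 61.8667)^2 = 682.9511
  (94 - 61.8667)^2 = 1032.5511
  (35 - 61.8667)^2 = 721.8178
  (73 - 61.8667)^2 = 123.9511
  (65 - 61.8667)^2 = 9.8178
  (1 - 61.8667)^2 = 3704.7511
  (55 - 61.8667)^2 = 47.1511
  (40 - 61.8667)^2 = 478.1511
  (47 - 61.8667)^2 = 221.0178
  (83 - 61.8667)^2 = 446.6178
  (41 - 61.8667)^2 = 435.4178
  (91 - 61.8667)^2 = 848.7511
  (85 - 61.8667)^2 = 535.1511
  (89 - 61.8667)^2 = 736.2178
  (41 - 61.8667)^2 = 435.4178
Step 3: Sum of squared deviations = 10459.7333
Step 4: Population variance = 10459.7333 / 15 = 697.3156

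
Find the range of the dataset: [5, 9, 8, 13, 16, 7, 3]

13

Step 1: Identify the maximum value: max = 16
Step 2: Identify the minimum value: min = 3
Step 3: Range = max - min = 16 - 3 = 13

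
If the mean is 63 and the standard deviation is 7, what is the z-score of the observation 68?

0.7143

Step 1: Recall the z-score formula: z = (x - mu) / sigma
Step 2: Substitute values: z = (68 - 63) / 7
Step 3: z = 5 / 7 = 0.7143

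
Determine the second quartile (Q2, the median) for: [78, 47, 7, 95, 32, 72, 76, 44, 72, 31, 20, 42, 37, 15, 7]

42

Step 1: Sort the data: [7, 7, 15, 20, 31, 32, 37, 42, 44, 47, 72, 72, 76, 78, 95]
Step 2: n = 15
Step 3: Q2 is the median. Since n is odd, it is the middle value at position 8: 42
Step 4: Q2 = 42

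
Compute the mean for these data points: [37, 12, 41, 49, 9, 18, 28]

27.7143

Step 1: Sum all values: 37 + 12 + 41 + 49 + 9 + 18 + 28 = 194
Step 2: Count the number of values: n = 7
Step 3: Mean = sum / n = 194 / 7 = 27.7143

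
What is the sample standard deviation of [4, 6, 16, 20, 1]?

8.1731

Step 1: Compute the mean: 9.4
Step 2: Sum of squared deviations from the mean: 267.2
Step 3: Sample variance = 267.2 / 4 = 66.8
Step 4: Standard deviation = sqrt(66.8) = 8.1731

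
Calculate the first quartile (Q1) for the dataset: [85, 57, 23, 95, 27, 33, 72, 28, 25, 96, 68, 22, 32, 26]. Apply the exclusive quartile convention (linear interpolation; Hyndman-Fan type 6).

25.75

Step 1: Sort the data: [22, 23, 25, 26, 27, 28, 32, 33, 57, 68, 72, 85, 95, 96]
Step 2: n = 14
Step 3: Using the exclusive quartile method:
  Q1 = 25.75
  Q2 (median) = 32.5
  Q3 = 75.25
  IQR = Q3 - Q1 = 75.25 - 25.75 = 49.5
Step 4: Q1 = 25.75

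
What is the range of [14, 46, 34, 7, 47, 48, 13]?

41

Step 1: Identify the maximum value: max = 48
Step 2: Identify the minimum value: min = 7
Step 3: Range = max - min = 48 - 7 = 41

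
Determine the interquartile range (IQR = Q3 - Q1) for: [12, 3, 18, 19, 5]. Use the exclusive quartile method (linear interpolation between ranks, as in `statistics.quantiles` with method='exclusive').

14.5

Step 1: Sort the data: [3, 5, 12, 18, 19]
Step 2: n = 5
Step 3: Using the exclusive quartile method:
  Q1 = 4
  Q2 (median) = 12
  Q3 = 18.5
  IQR = Q3 - Q1 = 18.5 - 4 = 14.5
Step 4: IQR = 14.5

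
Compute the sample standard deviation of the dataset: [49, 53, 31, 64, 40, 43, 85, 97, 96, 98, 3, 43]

30.0923

Step 1: Compute the mean: 58.5
Step 2: Sum of squared deviations from the mean: 9961
Step 3: Sample variance = 9961 / 11 = 905.5455
Step 4: Standard deviation = sqrt(905.5455) = 30.0923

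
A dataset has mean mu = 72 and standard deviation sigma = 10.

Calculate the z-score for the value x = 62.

-1

Step 1: Recall the z-score formula: z = (x - mu) / sigma
Step 2: Substitute values: z = (62 - 72) / 10
Step 3: z = -10 / 10 = -1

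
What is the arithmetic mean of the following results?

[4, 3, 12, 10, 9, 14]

8.6667

Step 1: Sum all values: 4 + 3 + 12 + 10 + 9 + 14 = 52
Step 2: Count the number of values: n = 6
Step 3: Mean = sum / n = 52 / 6 = 8.6667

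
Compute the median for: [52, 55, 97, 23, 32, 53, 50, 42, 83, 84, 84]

53

Step 1: Sort the data in ascending order: [23, 32, 42, 50, 52, 53, 55, 83, 84, 84, 97]
Step 2: The number of values is n = 11.
Step 3: Since n is odd, the median is the middle value at position 6: 53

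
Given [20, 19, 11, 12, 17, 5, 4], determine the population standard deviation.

5.9727

Step 1: Compute the mean: 12.5714
Step 2: Sum of squared deviations from the mean: 249.7143
Step 3: Population variance = 249.7143 / 7 = 35.6735
Step 4: Standard deviation = sqrt(35.6735) = 5.9727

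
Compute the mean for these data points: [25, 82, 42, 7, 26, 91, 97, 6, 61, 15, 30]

43.8182

Step 1: Sum all values: 25 + 82 + 42 + 7 + 26 + 91 + 97 + 6 + 61 + 15 + 30 = 482
Step 2: Count the number of values: n = 11
Step 3: Mean = sum / n = 482 / 11 = 43.8182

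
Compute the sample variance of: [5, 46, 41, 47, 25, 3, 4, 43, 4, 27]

363.6111

Step 1: Compute the mean: (5 + 46 + 41 + 47 + 25 + 3 + 4 + 43 + 4 + 27) / 10 = 24.5
Step 2: Compute squared deviations from the mean:
  (5 - 24.5)^2 = 380.25
  (46 - 24.5)^2 = 462.25
  (41 - 24.5)^2 = 272.25
  (47 - 24.5)^2 = 506.25
  (25 - 24.5)^2 = 0.25
  (3 - 24.5)^2 = 462.25
  (4 - 24.5)^2 = 420.25
  (43 - 24.5)^2 = 342.25
  (4 - 24.5)^2 = 420.25
  (27 - 24.5)^2 = 6.25
Step 3: Sum of squared deviations = 3272.5
Step 4: Sample variance = 3272.5 / 9 = 363.6111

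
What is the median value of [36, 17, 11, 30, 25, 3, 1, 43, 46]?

25

Step 1: Sort the data in ascending order: [1, 3, 11, 17, 25, 30, 36, 43, 46]
Step 2: The number of values is n = 9.
Step 3: Since n is odd, the median is the middle value at position 5: 25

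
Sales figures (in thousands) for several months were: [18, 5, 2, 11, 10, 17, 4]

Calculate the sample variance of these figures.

39.619

Step 1: Compute the mean: (18 + 5 + 2 + 11 + 10 + 17 + 4) / 7 = 9.5714
Step 2: Compute squared deviations from the mean:
  (18 - 9.5714)^2 = 71.0408
  (5 - 9.5714)^2 = 20.898
  (2 - 9.5714)^2 = 57.3265
  (11 - 9.5714)^2 = 2.0408
  (10 - 9.5714)^2 = 0.1837
  (17 - 9.5714)^2 = 55.1837
  (4 - 9.5714)^2 = 31.0408
Step 3: Sum of squared deviations = 237.7143
Step 4: Sample variance = 237.7143 / 6 = 39.619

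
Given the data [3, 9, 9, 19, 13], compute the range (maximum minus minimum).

16

Step 1: Identify the maximum value: max = 19
Step 2: Identify the minimum value: min = 3
Step 3: Range = max - min = 19 - 3 = 16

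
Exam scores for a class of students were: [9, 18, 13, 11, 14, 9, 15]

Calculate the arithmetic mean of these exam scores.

12.7143

Step 1: Sum all values: 9 + 18 + 13 + 11 + 14 + 9 + 15 = 89
Step 2: Count the number of values: n = 7
Step 3: Mean = sum / n = 89 / 7 = 12.7143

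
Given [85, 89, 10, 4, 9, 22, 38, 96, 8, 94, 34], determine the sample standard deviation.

38.4769

Step 1: Compute the mean: 44.4545
Step 2: Sum of squared deviations from the mean: 14804.7273
Step 3: Sample variance = 14804.7273 / 10 = 1480.4727
Step 4: Standard deviation = sqrt(1480.4727) = 38.4769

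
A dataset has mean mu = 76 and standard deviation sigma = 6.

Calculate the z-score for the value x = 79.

0.5

Step 1: Recall the z-score formula: z = (x - mu) / sigma
Step 2: Substitute values: z = (79 - 76) / 6
Step 3: z = 3 / 6 = 0.5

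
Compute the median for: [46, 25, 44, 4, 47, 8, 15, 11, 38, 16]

20.5

Step 1: Sort the data in ascending order: [4, 8, 11, 15, 16, 25, 38, 44, 46, 47]
Step 2: The number of values is n = 10.
Step 3: Since n is even, the median is the average of positions 5 and 6:
  Median = (16 + 25) / 2 = 20.5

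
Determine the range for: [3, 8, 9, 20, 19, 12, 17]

17

Step 1: Identify the maximum value: max = 20
Step 2: Identify the minimum value: min = 3
Step 3: Range = max - min = 20 - 3 = 17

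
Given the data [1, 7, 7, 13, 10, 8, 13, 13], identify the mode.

13

Step 1: Count the frequency of each value:
  1: appears 1 time(s)
  7: appears 2 time(s)
  8: appears 1 time(s)
  10: appears 1 time(s)
  13: appears 3 time(s)
Step 2: The value 13 appears most frequently (3 times).
Step 3: Mode = 13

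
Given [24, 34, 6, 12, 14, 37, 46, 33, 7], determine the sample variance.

211.25

Step 1: Compute the mean: (24 + 34 + 6 + 12 + 14 + 37 + 46 + 33 + 7) / 9 = 23.6667
Step 2: Compute squared deviations from the mean:
  (24 - 23.6667)^2 = 0.1111
  (34 - 23.6667)^2 = 106.7778
  (6 - 23.6667)^2 = 312.1111
  (12 - 23.6667)^2 = 136.1111
  (14 - 23.6667)^2 = 93.4444
  (37 - 23.6667)^2 = 177.7778
  (46 - 23.6667)^2 = 498.7778
  (33 - 23.6667)^2 = 87.1111
  (7 - 23.6667)^2 = 277.7778
Step 3: Sum of squared deviations = 1690
Step 4: Sample variance = 1690 / 8 = 211.25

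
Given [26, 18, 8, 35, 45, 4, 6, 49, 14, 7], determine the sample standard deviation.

16.7252

Step 1: Compute the mean: 21.2
Step 2: Sum of squared deviations from the mean: 2517.6
Step 3: Sample variance = 2517.6 / 9 = 279.7333
Step 4: Standard deviation = sqrt(279.7333) = 16.7252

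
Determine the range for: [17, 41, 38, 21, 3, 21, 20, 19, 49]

46

Step 1: Identify the maximum value: max = 49
Step 2: Identify the minimum value: min = 3
Step 3: Range = max - min = 49 - 3 = 46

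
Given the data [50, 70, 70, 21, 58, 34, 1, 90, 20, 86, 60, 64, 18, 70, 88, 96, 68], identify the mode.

70

Step 1: Count the frequency of each value:
  1: appears 1 time(s)
  18: appears 1 time(s)
  20: appears 1 time(s)
  21: appears 1 time(s)
  34: appears 1 time(s)
  50: appears 1 time(s)
  58: appears 1 time(s)
  60: appears 1 time(s)
  64: appears 1 time(s)
  68: appears 1 time(s)
  70: appears 3 time(s)
  86: appears 1 time(s)
  88: appears 1 time(s)
  90: appears 1 time(s)
  96: appears 1 time(s)
Step 2: The value 70 appears most frequently (3 times).
Step 3: Mode = 70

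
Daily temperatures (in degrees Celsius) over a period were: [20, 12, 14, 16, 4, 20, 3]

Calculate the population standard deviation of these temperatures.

6.4302

Step 1: Compute the mean: 12.7143
Step 2: Sum of squared deviations from the mean: 289.4286
Step 3: Population variance = 289.4286 / 7 = 41.3469
Step 4: Standard deviation = sqrt(41.3469) = 6.4302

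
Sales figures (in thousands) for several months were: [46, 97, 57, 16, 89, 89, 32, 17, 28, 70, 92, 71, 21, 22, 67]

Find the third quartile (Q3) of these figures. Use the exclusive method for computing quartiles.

89

Step 1: Sort the data: [16, 17, 21, 22, 28, 32, 46, 57, 67, 70, 71, 89, 89, 92, 97]
Step 2: n = 15
Step 3: Using the exclusive quartile method:
  Q1 = 22
  Q2 (median) = 57
  Q3 = 89
  IQR = Q3 - Q1 = 89 - 22 = 67
Step 4: Q3 = 89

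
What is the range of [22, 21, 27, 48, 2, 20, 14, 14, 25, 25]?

46

Step 1: Identify the maximum value: max = 48
Step 2: Identify the minimum value: min = 2
Step 3: Range = max - min = 48 - 2 = 46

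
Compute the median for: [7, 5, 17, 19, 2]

7

Step 1: Sort the data in ascending order: [2, 5, 7, 17, 19]
Step 2: The number of values is n = 5.
Step 3: Since n is odd, the median is the middle value at position 3: 7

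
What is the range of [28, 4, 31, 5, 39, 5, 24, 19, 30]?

35

Step 1: Identify the maximum value: max = 39
Step 2: Identify the minimum value: min = 4
Step 3: Range = max - min = 39 - 4 = 35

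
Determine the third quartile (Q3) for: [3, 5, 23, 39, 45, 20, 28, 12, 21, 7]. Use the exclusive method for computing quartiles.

30.75

Step 1: Sort the data: [3, 5, 7, 12, 20, 21, 23, 28, 39, 45]
Step 2: n = 10
Step 3: Using the exclusive quartile method:
  Q1 = 6.5
  Q2 (median) = 20.5
  Q3 = 30.75
  IQR = Q3 - Q1 = 30.75 - 6.5 = 24.25
Step 4: Q3 = 30.75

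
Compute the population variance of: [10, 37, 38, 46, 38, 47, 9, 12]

235.7344

Step 1: Compute the mean: (10 + 37 + 38 + 46 + 38 + 47 + 9 + 12) / 8 = 29.625
Step 2: Compute squared deviations from the mean:
  (10 - 29.625)^2 = 385.1406
  (37 - 29.625)^2 = 54.3906
  (38 - 29.625)^2 = 70.1406
  (46 - 29.625)^2 = 268.1406
  (38 - 29.625)^2 = 70.1406
  (47 - 29.625)^2 = 301.8906
  (9 - 29.625)^2 = 425.3906
  (12 - 29.625)^2 = 310.6406
Step 3: Sum of squared deviations = 1885.875
Step 4: Population variance = 1885.875 / 8 = 235.7344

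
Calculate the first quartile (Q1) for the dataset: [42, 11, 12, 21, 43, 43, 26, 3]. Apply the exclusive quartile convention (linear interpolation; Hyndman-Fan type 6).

11.25

Step 1: Sort the data: [3, 11, 12, 21, 26, 42, 43, 43]
Step 2: n = 8
Step 3: Using the exclusive quartile method:
  Q1 = 11.25
  Q2 (median) = 23.5
  Q3 = 42.75
  IQR = Q3 - Q1 = 42.75 - 11.25 = 31.5
Step 4: Q1 = 11.25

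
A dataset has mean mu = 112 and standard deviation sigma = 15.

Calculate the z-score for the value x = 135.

1.5333

Step 1: Recall the z-score formula: z = (x - mu) / sigma
Step 2: Substitute values: z = (135 - 112) / 15
Step 3: z = 23 / 15 = 1.5333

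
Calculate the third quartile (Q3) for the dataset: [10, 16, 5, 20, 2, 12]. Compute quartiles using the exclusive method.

17

Step 1: Sort the data: [2, 5, 10, 12, 16, 20]
Step 2: n = 6
Step 3: Using the exclusive quartile method:
  Q1 = 4.25
  Q2 (median) = 11
  Q3 = 17
  IQR = Q3 - Q1 = 17 - 4.25 = 12.75
Step 4: Q3 = 17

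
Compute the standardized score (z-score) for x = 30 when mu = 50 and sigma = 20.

-1

Step 1: Recall the z-score formula: z = (x - mu) / sigma
Step 2: Substitute values: z = (30 - 50) / 20
Step 3: z = -20 / 20 = -1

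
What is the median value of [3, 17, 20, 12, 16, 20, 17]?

17

Step 1: Sort the data in ascending order: [3, 12, 16, 17, 17, 20, 20]
Step 2: The number of values is n = 7.
Step 3: Since n is odd, the median is the middle value at position 4: 17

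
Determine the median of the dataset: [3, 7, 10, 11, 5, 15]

8.5

Step 1: Sort the data in ascending order: [3, 5, 7, 10, 11, 15]
Step 2: The number of values is n = 6.
Step 3: Since n is even, the median is the average of positions 3 and 4:
  Median = (7 + 10) / 2 = 8.5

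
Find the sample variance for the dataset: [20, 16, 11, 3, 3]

58.3

Step 1: Compute the mean: (20 + 16 + 11 + 3 + 3) / 5 = 10.6
Step 2: Compute squared deviations from the mean:
  (20 - 10.6)^2 = 88.36
  (16 - 10.6)^2 = 29.16
  (11 - 10.6)^2 = 0.16
  (3 - 10.6)^2 = 57.76
  (3 - 10.6)^2 = 57.76
Step 3: Sum of squared deviations = 233.2
Step 4: Sample variance = 233.2 / 4 = 58.3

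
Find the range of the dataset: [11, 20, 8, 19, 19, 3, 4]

17

Step 1: Identify the maximum value: max = 20
Step 2: Identify the minimum value: min = 3
Step 3: Range = max - min = 20 - 3 = 17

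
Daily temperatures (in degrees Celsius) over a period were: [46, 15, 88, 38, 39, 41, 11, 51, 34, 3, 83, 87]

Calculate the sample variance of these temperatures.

830.4242

Step 1: Compute the mean: (46 + 15 + 88 + 38 + 39 + 41 + 11 + 51 + 34 + 3 + 83 + 87) / 12 = 44.6667
Step 2: Compute squared deviations from the mean:
  (46 - 44.6667)^2 = 1.7778
  (15 - 44.6667)^2 = 880.1111
  (88 - 44.6667)^2 = 1877.7778
  (38 - 44.6667)^2 = 44.4444
  (39 - 44.6667)^2 = 32.1111
  (41 - 44.6667)^2 = 13.4444
  (11 - 44.6667)^2 = 1133.4444
  (51 - 44.6667)^2 = 40.1111
  (34 - 44.6667)^2 = 113.7778
  (3 - 44.6667)^2 = 1736.1111
  (83 - 44.6667)^2 = 1469.4444
  (87 - 44.6667)^2 = 1792.1111
Step 3: Sum of squared deviations = 9134.6667
Step 4: Sample variance = 9134.6667 / 11 = 830.4242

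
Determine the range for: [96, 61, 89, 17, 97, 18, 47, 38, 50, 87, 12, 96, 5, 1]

96

Step 1: Identify the maximum value: max = 97
Step 2: Identify the minimum value: min = 1
Step 3: Range = max - min = 97 - 1 = 96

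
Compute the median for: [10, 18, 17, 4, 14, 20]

15.5

Step 1: Sort the data in ascending order: [4, 10, 14, 17, 18, 20]
Step 2: The number of values is n = 6.
Step 3: Since n is even, the median is the average of positions 3 and 4:
  Median = (14 + 17) / 2 = 15.5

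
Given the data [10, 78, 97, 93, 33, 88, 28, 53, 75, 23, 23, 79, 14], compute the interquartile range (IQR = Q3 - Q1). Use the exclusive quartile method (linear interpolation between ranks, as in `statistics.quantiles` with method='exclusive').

60.5

Step 1: Sort the data: [10, 14, 23, 23, 28, 33, 53, 75, 78, 79, 88, 93, 97]
Step 2: n = 13
Step 3: Using the exclusive quartile method:
  Q1 = 23
  Q2 (median) = 53
  Q3 = 83.5
  IQR = Q3 - Q1 = 83.5 - 23 = 60.5
Step 4: IQR = 60.5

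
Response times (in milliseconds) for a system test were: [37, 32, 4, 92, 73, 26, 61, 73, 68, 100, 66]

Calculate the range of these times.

96

Step 1: Identify the maximum value: max = 100
Step 2: Identify the minimum value: min = 4
Step 3: Range = max - min = 100 - 4 = 96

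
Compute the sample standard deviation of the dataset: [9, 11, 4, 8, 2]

3.7014

Step 1: Compute the mean: 6.8
Step 2: Sum of squared deviations from the mean: 54.8
Step 3: Sample variance = 54.8 / 4 = 13.7
Step 4: Standard deviation = sqrt(13.7) = 3.7014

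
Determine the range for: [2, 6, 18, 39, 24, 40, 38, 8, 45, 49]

47

Step 1: Identify the maximum value: max = 49
Step 2: Identify the minimum value: min = 2
Step 3: Range = max - min = 49 - 2 = 47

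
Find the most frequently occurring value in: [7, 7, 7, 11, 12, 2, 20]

7

Step 1: Count the frequency of each value:
  2: appears 1 time(s)
  7: appears 3 time(s)
  11: appears 1 time(s)
  12: appears 1 time(s)
  20: appears 1 time(s)
Step 2: The value 7 appears most frequently (3 times).
Step 3: Mode = 7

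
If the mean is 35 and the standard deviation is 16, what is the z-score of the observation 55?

1.25

Step 1: Recall the z-score formula: z = (x - mu) / sigma
Step 2: Substitute values: z = (55 - 35) / 16
Step 3: z = 20 / 16 = 1.25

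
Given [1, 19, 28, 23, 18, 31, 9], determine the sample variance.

110.619

Step 1: Compute the mean: (1 + 19 + 28 + 23 + 18 + 31 + 9) / 7 = 18.4286
Step 2: Compute squared deviations from the mean:
  (1 - 18.4286)^2 = 303.7551
  (19 - 18.4286)^2 = 0.3265
  (28 - 18.4286)^2 = 91.6122
  (23 - 18.4286)^2 = 20.898
  (18 - 18.4286)^2 = 0.1837
  (31 - 18.4286)^2 = 158.0408
  (9 - 18.4286)^2 = 88.898
Step 3: Sum of squared deviations = 663.7143
Step 4: Sample variance = 663.7143 / 6 = 110.619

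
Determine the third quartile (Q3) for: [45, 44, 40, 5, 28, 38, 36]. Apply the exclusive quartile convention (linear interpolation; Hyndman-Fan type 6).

44

Step 1: Sort the data: [5, 28, 36, 38, 40, 44, 45]
Step 2: n = 7
Step 3: Using the exclusive quartile method:
  Q1 = 28
  Q2 (median) = 38
  Q3 = 44
  IQR = Q3 - Q1 = 44 - 28 = 16
Step 4: Q3 = 44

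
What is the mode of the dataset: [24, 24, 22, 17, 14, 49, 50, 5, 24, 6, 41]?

24

Step 1: Count the frequency of each value:
  5: appears 1 time(s)
  6: appears 1 time(s)
  14: appears 1 time(s)
  17: appears 1 time(s)
  22: appears 1 time(s)
  24: appears 3 time(s)
  41: appears 1 time(s)
  49: appears 1 time(s)
  50: appears 1 time(s)
Step 2: The value 24 appears most frequently (3 times).
Step 3: Mode = 24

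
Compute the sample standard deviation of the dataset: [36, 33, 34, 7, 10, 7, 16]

13.3773

Step 1: Compute the mean: 20.4286
Step 2: Sum of squared deviations from the mean: 1073.7143
Step 3: Sample variance = 1073.7143 / 6 = 178.9524
Step 4: Standard deviation = sqrt(178.9524) = 13.3773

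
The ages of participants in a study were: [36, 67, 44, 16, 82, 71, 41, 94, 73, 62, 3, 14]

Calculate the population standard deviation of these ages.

27.893

Step 1: Compute the mean: 50.25
Step 2: Sum of squared deviations from the mean: 9336.25
Step 3: Population variance = 9336.25 / 12 = 778.0208
Step 4: Standard deviation = sqrt(778.0208) = 27.893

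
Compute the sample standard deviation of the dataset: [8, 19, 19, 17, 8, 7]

5.8992

Step 1: Compute the mean: 13
Step 2: Sum of squared deviations from the mean: 174
Step 3: Sample variance = 174 / 5 = 34.8
Step 4: Standard deviation = sqrt(34.8) = 5.8992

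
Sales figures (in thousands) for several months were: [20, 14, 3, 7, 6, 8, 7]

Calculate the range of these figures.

17

Step 1: Identify the maximum value: max = 20
Step 2: Identify the minimum value: min = 3
Step 3: Range = max - min = 20 - 3 = 17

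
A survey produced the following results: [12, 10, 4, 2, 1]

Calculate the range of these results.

11

Step 1: Identify the maximum value: max = 12
Step 2: Identify the minimum value: min = 1
Step 3: Range = max - min = 12 - 1 = 11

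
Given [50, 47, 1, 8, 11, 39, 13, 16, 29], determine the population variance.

288.1728

Step 1: Compute the mean: (50 + 47 + 1 + 8 + 11 + 39 + 13 + 16 + 29) / 9 = 23.7778
Step 2: Compute squared deviations from the mean:
  (50 - 23.7778)^2 = 687.6049
  (47 - 23.7778)^2 = 539.2716
  (1 - 23.7778)^2 = 518.8272
  (8 - 23.7778)^2 = 248.9383
  (11 - 23.7778)^2 = 163.2716
  (39 - 23.7778)^2 = 231.716
  (13 - 23.7778)^2 = 116.1605
  (16 - 23.7778)^2 = 60.4938
  (29 - 23.7778)^2 = 27.2716
Step 3: Sum of squared deviations = 2593.5556
Step 4: Population variance = 2593.5556 / 9 = 288.1728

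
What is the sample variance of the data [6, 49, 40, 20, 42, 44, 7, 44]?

312

Step 1: Compute the mean: (6 + 49 + 40 + 20 + 42 + 44 + 7 + 44) / 8 = 31.5
Step 2: Compute squared deviations from the mean:
  (6 - 31.5)^2 = 650.25
  (49 - 31.5)^2 = 306.25
  (40 - 31.5)^2 = 72.25
  (20 - 31.5)^2 = 132.25
  (42 - 31.5)^2 = 110.25
  (44 - 31.5)^2 = 156.25
  (7 - 31.5)^2 = 600.25
  (44 - 31.5)^2 = 156.25
Step 3: Sum of squared deviations = 2184
Step 4: Sample variance = 2184 / 7 = 312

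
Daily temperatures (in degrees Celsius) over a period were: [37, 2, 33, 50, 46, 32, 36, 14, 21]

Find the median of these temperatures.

33

Step 1: Sort the data in ascending order: [2, 14, 21, 32, 33, 36, 37, 46, 50]
Step 2: The number of values is n = 9.
Step 3: Since n is odd, the median is the middle value at position 5: 33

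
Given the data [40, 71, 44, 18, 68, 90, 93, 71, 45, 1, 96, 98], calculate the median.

69.5

Step 1: Sort the data in ascending order: [1, 18, 40, 44, 45, 68, 71, 71, 90, 93, 96, 98]
Step 2: The number of values is n = 12.
Step 3: Since n is even, the median is the average of positions 6 and 7:
  Median = (68 + 71) / 2 = 69.5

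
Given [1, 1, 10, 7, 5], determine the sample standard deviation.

3.8987

Step 1: Compute the mean: 4.8
Step 2: Sum of squared deviations from the mean: 60.8
Step 3: Sample variance = 60.8 / 4 = 15.2
Step 4: Standard deviation = sqrt(15.2) = 3.8987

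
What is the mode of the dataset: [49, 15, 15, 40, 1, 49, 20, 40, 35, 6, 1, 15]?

15

Step 1: Count the frequency of each value:
  1: appears 2 time(s)
  6: appears 1 time(s)
  15: appears 3 time(s)
  20: appears 1 time(s)
  35: appears 1 time(s)
  40: appears 2 time(s)
  49: appears 2 time(s)
Step 2: The value 15 appears most frequently (3 times).
Step 3: Mode = 15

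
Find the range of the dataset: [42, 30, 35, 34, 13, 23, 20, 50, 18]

37

Step 1: Identify the maximum value: max = 50
Step 2: Identify the minimum value: min = 13
Step 3: Range = max - min = 50 - 13 = 37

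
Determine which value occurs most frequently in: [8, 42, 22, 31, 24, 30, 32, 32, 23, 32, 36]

32

Step 1: Count the frequency of each value:
  8: appears 1 time(s)
  22: appears 1 time(s)
  23: appears 1 time(s)
  24: appears 1 time(s)
  30: appears 1 time(s)
  31: appears 1 time(s)
  32: appears 3 time(s)
  36: appears 1 time(s)
  42: appears 1 time(s)
Step 2: The value 32 appears most frequently (3 times).
Step 3: Mode = 32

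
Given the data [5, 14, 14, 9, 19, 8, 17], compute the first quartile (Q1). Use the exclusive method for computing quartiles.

8

Step 1: Sort the data: [5, 8, 9, 14, 14, 17, 19]
Step 2: n = 7
Step 3: Using the exclusive quartile method:
  Q1 = 8
  Q2 (median) = 14
  Q3 = 17
  IQR = Q3 - Q1 = 17 - 8 = 9
Step 4: Q1 = 8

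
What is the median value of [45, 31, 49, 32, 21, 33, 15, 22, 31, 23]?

31

Step 1: Sort the data in ascending order: [15, 21, 22, 23, 31, 31, 32, 33, 45, 49]
Step 2: The number of values is n = 10.
Step 3: Since n is even, the median is the average of positions 5 and 6:
  Median = (31 + 31) / 2 = 31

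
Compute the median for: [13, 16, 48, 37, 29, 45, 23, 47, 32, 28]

30.5

Step 1: Sort the data in ascending order: [13, 16, 23, 28, 29, 32, 37, 45, 47, 48]
Step 2: The number of values is n = 10.
Step 3: Since n is even, the median is the average of positions 5 and 6:
  Median = (29 + 32) / 2 = 30.5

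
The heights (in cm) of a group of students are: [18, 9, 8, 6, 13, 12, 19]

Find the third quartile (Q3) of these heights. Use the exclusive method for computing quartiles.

18

Step 1: Sort the data: [6, 8, 9, 12, 13, 18, 19]
Step 2: n = 7
Step 3: Using the exclusive quartile method:
  Q1 = 8
  Q2 (median) = 12
  Q3 = 18
  IQR = Q3 - Q1 = 18 - 8 = 10
Step 4: Q3 = 18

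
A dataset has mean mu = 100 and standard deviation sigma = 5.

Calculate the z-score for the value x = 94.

-1.2

Step 1: Recall the z-score formula: z = (x - mu) / sigma
Step 2: Substitute values: z = (94 - 100) / 5
Step 3: z = -6 / 5 = -1.2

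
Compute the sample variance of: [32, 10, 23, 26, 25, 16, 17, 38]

81.6964

Step 1: Compute the mean: (32 + 10 + 23 + 26 + 25 + 16 + 17 + 38) / 8 = 23.375
Step 2: Compute squared deviations from the mean:
  (32 - 23.375)^2 = 74.3906
  (10 - 23.375)^2 = 178.8906
  (23 - 23.375)^2 = 0.1406
  (26 - 23.375)^2 = 6.8906
  (25 - 23.375)^2 = 2.6406
  (16 - 23.375)^2 = 54.3906
  (17 - 23.375)^2 = 40.6406
  (38 - 23.375)^2 = 213.8906
Step 3: Sum of squared deviations = 571.875
Step 4: Sample variance = 571.875 / 7 = 81.6964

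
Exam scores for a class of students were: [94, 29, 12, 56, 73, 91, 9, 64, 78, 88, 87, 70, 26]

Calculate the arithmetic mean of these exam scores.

59.7692

Step 1: Sum all values: 94 + 29 + 12 + 56 + 73 + 91 + 9 + 64 + 78 + 88 + 87 + 70 + 26 = 777
Step 2: Count the number of values: n = 13
Step 3: Mean = sum / n = 777 / 13 = 59.7692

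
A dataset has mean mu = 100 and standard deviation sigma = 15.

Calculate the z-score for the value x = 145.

3

Step 1: Recall the z-score formula: z = (x - mu) / sigma
Step 2: Substitute values: z = (145 - 100) / 15
Step 3: z = 45 / 15 = 3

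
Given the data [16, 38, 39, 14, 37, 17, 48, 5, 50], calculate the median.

37

Step 1: Sort the data in ascending order: [5, 14, 16, 17, 37, 38, 39, 48, 50]
Step 2: The number of values is n = 9.
Step 3: Since n is odd, the median is the middle value at position 5: 37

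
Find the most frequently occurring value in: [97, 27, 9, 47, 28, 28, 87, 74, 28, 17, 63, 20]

28

Step 1: Count the frequency of each value:
  9: appears 1 time(s)
  17: appears 1 time(s)
  20: appears 1 time(s)
  27: appears 1 time(s)
  28: appears 3 time(s)
  47: appears 1 time(s)
  63: appears 1 time(s)
  74: appears 1 time(s)
  87: appears 1 time(s)
  97: appears 1 time(s)
Step 2: The value 28 appears most frequently (3 times).
Step 3: Mode = 28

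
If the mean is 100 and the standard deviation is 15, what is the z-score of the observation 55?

-3

Step 1: Recall the z-score formula: z = (x - mu) / sigma
Step 2: Substitute values: z = (55 - 100) / 15
Step 3: z = -45 / 15 = -3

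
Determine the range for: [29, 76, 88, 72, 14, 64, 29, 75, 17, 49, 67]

74

Step 1: Identify the maximum value: max = 88
Step 2: Identify the minimum value: min = 14
Step 3: Range = max - min = 88 - 14 = 74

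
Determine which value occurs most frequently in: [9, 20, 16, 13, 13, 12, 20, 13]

13

Step 1: Count the frequency of each value:
  9: appears 1 time(s)
  12: appears 1 time(s)
  13: appears 3 time(s)
  16: appears 1 time(s)
  20: appears 2 time(s)
Step 2: The value 13 appears most frequently (3 times).
Step 3: Mode = 13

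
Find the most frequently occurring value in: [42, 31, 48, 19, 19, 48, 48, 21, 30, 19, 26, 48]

48

Step 1: Count the frequency of each value:
  19: appears 3 time(s)
  21: appears 1 time(s)
  26: appears 1 time(s)
  30: appears 1 time(s)
  31: appears 1 time(s)
  42: appears 1 time(s)
  48: appears 4 time(s)
Step 2: The value 48 appears most frequently (4 times).
Step 3: Mode = 48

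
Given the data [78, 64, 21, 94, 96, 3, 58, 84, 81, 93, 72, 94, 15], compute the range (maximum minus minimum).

93

Step 1: Identify the maximum value: max = 96
Step 2: Identify the minimum value: min = 3
Step 3: Range = max - min = 96 - 3 = 93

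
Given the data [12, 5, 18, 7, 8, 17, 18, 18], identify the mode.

18

Step 1: Count the frequency of each value:
  5: appears 1 time(s)
  7: appears 1 time(s)
  8: appears 1 time(s)
  12: appears 1 time(s)
  17: appears 1 time(s)
  18: appears 3 time(s)
Step 2: The value 18 appears most frequently (3 times).
Step 3: Mode = 18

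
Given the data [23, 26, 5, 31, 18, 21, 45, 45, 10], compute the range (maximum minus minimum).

40

Step 1: Identify the maximum value: max = 45
Step 2: Identify the minimum value: min = 5
Step 3: Range = max - min = 45 - 5 = 40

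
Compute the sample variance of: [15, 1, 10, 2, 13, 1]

41.2

Step 1: Compute the mean: (15 + 1 + 10 + 2 + 13 + 1) / 6 = 7
Step 2: Compute squared deviations from the mean:
  (15 - 7)^2 = 64
  (1 - 7)^2 = 36
  (10 - 7)^2 = 9
  (2 - 7)^2 = 25
  (13 - 7)^2 = 36
  (1 - 7)^2 = 36
Step 3: Sum of squared deviations = 206
Step 4: Sample variance = 206 / 5 = 41.2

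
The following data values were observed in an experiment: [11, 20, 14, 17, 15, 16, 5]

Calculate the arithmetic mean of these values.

14

Step 1: Sum all values: 11 + 20 + 14 + 17 + 15 + 16 + 5 = 98
Step 2: Count the number of values: n = 7
Step 3: Mean = sum / n = 98 / 7 = 14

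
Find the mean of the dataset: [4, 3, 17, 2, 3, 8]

6.1667

Step 1: Sum all values: 4 + 3 + 17 + 2 + 3 + 8 = 37
Step 2: Count the number of values: n = 6
Step 3: Mean = sum / n = 37 / 6 = 6.1667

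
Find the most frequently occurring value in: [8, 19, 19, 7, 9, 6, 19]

19

Step 1: Count the frequency of each value:
  6: appears 1 time(s)
  7: appears 1 time(s)
  8: appears 1 time(s)
  9: appears 1 time(s)
  19: appears 3 time(s)
Step 2: The value 19 appears most frequently (3 times).
Step 3: Mode = 19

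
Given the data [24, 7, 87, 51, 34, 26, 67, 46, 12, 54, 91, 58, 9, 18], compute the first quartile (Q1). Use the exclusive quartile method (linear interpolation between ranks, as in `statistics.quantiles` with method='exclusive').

16.5

Step 1: Sort the data: [7, 9, 12, 18, 24, 26, 34, 46, 51, 54, 58, 67, 87, 91]
Step 2: n = 14
Step 3: Using the exclusive quartile method:
  Q1 = 16.5
  Q2 (median) = 40
  Q3 = 60.25
  IQR = Q3 - Q1 = 60.25 - 16.5 = 43.75
Step 4: Q1 = 16.5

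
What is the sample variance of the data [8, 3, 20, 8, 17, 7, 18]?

43.619

Step 1: Compute the mean: (8 + 3 + 20 + 8 + 17 + 7 + 18) / 7 = 11.5714
Step 2: Compute squared deviations from the mean:
  (8 - 11.5714)^2 = 12.7551
  (3 - 11.5714)^2 = 73.4694
  (20 - 11.5714)^2 = 71.0408
  (8 - 11.5714)^2 = 12.7551
  (17 - 11.5714)^2 = 29.4694
  (7 - 11.5714)^2 = 20.898
  (18 - 11.5714)^2 = 41.3265
Step 3: Sum of squared deviations = 261.7143
Step 4: Sample variance = 261.7143 / 6 = 43.619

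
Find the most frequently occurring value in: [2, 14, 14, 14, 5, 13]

14

Step 1: Count the frequency of each value:
  2: appears 1 time(s)
  5: appears 1 time(s)
  13: appears 1 time(s)
  14: appears 3 time(s)
Step 2: The value 14 appears most frequently (3 times).
Step 3: Mode = 14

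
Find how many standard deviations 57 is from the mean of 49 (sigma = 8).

1

Step 1: Recall the z-score formula: z = (x - mu) / sigma
Step 2: Substitute values: z = (57 - 49) / 8
Step 3: z = 8 / 8 = 1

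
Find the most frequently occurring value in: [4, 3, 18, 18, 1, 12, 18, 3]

18

Step 1: Count the frequency of each value:
  1: appears 1 time(s)
  3: appears 2 time(s)
  4: appears 1 time(s)
  12: appears 1 time(s)
  18: appears 3 time(s)
Step 2: The value 18 appears most frequently (3 times).
Step 3: Mode = 18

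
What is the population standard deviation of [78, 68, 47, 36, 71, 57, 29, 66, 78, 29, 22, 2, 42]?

22.9195

Step 1: Compute the mean: 48.0769
Step 2: Sum of squared deviations from the mean: 6828.9231
Step 3: Population variance = 6828.9231 / 13 = 525.3018
Step 4: Standard deviation = sqrt(525.3018) = 22.9195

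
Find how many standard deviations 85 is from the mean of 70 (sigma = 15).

1

Step 1: Recall the z-score formula: z = (x - mu) / sigma
Step 2: Substitute values: z = (85 - 70) / 15
Step 3: z = 15 / 15 = 1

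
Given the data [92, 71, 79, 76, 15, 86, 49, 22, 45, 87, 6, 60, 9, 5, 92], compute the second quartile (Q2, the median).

60

Step 1: Sort the data: [5, 6, 9, 15, 22, 45, 49, 60, 71, 76, 79, 86, 87, 92, 92]
Step 2: n = 15
Step 3: Q2 is the median. Since n is odd, it is the middle value at position 8: 60
Step 4: Q2 = 60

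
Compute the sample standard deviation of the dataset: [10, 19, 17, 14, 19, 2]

6.5955

Step 1: Compute the mean: 13.5
Step 2: Sum of squared deviations from the mean: 217.5
Step 3: Sample variance = 217.5 / 5 = 43.5
Step 4: Standard deviation = sqrt(43.5) = 6.5955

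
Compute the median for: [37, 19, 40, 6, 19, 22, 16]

19

Step 1: Sort the data in ascending order: [6, 16, 19, 19, 22, 37, 40]
Step 2: The number of values is n = 7.
Step 3: Since n is odd, the median is the middle value at position 4: 19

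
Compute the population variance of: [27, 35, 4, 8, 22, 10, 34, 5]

146.3594

Step 1: Compute the mean: (27 + 35 + 4 + 8 + 22 + 10 + 34 + 5) / 8 = 18.125
Step 2: Compute squared deviations from the mean:
  (27 - 18.125)^2 = 78.7656
  (35 - 18.125)^2 = 284.7656
  (4 - 18.125)^2 = 199.5156
  (8 - 18.125)^2 = 102.5156
  (22 - 18.125)^2 = 15.0156
  (10 - 18.125)^2 = 66.0156
  (34 - 18.125)^2 = 252.0156
  (5 - 18.125)^2 = 172.2656
Step 3: Sum of squared deviations = 1170.875
Step 4: Population variance = 1170.875 / 8 = 146.3594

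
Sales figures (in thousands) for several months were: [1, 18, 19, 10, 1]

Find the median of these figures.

10

Step 1: Sort the data in ascending order: [1, 1, 10, 18, 19]
Step 2: The number of values is n = 5.
Step 3: Since n is odd, the median is the middle value at position 3: 10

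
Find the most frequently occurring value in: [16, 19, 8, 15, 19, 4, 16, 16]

16

Step 1: Count the frequency of each value:
  4: appears 1 time(s)
  8: appears 1 time(s)
  15: appears 1 time(s)
  16: appears 3 time(s)
  19: appears 2 time(s)
Step 2: The value 16 appears most frequently (3 times).
Step 3: Mode = 16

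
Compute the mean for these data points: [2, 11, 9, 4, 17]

8.6

Step 1: Sum all values: 2 + 11 + 9 + 4 + 17 = 43
Step 2: Count the number of values: n = 5
Step 3: Mean = sum / n = 43 / 5 = 8.6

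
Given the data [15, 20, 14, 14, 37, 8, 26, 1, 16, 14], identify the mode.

14

Step 1: Count the frequency of each value:
  1: appears 1 time(s)
  8: appears 1 time(s)
  14: appears 3 time(s)
  15: appears 1 time(s)
  16: appears 1 time(s)
  20: appears 1 time(s)
  26: appears 1 time(s)
  37: appears 1 time(s)
Step 2: The value 14 appears most frequently (3 times).
Step 3: Mode = 14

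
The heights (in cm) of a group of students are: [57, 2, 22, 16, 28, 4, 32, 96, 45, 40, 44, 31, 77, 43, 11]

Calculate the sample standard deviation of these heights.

25.9584

Step 1: Compute the mean: 36.5333
Step 2: Sum of squared deviations from the mean: 9433.7333
Step 3: Sample variance = 9433.7333 / 14 = 673.8381
Step 4: Standard deviation = sqrt(673.8381) = 25.9584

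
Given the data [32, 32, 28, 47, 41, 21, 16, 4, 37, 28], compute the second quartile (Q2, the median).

30

Step 1: Sort the data: [4, 16, 21, 28, 28, 32, 32, 37, 41, 47]
Step 2: n = 10
Step 3: Q2 is the median. Since n is even, it is the average of the values at positions 5 and 6:
  Q2 = (28 + 32) / 2 = 30
Step 4: Q2 = 30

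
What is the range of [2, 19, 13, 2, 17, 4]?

17

Step 1: Identify the maximum value: max = 19
Step 2: Identify the minimum value: min = 2
Step 3: Range = max - min = 19 - 2 = 17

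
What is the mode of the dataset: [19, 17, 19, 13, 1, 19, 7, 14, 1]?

19

Step 1: Count the frequency of each value:
  1: appears 2 time(s)
  7: appears 1 time(s)
  13: appears 1 time(s)
  14: appears 1 time(s)
  17: appears 1 time(s)
  19: appears 3 time(s)
Step 2: The value 19 appears most frequently (3 times).
Step 3: Mode = 19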